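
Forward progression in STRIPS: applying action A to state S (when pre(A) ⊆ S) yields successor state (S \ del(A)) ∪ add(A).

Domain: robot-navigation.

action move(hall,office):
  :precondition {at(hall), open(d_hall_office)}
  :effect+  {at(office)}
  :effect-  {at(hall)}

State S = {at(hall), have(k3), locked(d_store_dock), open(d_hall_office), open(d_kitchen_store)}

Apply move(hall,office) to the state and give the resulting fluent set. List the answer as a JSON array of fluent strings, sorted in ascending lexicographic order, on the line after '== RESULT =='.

Progress:
  pre ⊆ S: {at(hall), open(d_hall_office)} ⊆ S  — applicable
  S \ del = {have(k3), locked(d_store_dock), open(d_hall_office), open(d_kitchen_store)}
  ∪ add   = {at(office), have(k3), locked(d_store_dock), open(d_hall_office), open(d_kitchen_store)}

== RESULT ==
["at(office)", "have(k3)", "locked(d_store_dock)", "open(d_hall_office)", "open(d_kitchen_store)"]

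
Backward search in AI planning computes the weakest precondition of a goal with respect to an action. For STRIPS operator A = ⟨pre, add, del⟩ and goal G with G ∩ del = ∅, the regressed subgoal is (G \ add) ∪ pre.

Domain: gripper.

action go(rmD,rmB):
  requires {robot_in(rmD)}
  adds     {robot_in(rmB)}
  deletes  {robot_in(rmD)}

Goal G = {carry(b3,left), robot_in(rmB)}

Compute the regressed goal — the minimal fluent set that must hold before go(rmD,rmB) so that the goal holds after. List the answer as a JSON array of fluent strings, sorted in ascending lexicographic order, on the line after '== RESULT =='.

Regress:
  G ∩ del = {}  (empty — regression defined)
  G \ add = {carry(b3,left), robot_in(rmB)} \ {robot_in(rmB)} = {carry(b3,left)}
  ∪ pre   = {carry(b3,left)} ∪ {robot_in(rmD)}
          = {carry(b3,left), robot_in(rmD)}

== RESULT ==
["carry(b3,left)", "robot_in(rmD)"]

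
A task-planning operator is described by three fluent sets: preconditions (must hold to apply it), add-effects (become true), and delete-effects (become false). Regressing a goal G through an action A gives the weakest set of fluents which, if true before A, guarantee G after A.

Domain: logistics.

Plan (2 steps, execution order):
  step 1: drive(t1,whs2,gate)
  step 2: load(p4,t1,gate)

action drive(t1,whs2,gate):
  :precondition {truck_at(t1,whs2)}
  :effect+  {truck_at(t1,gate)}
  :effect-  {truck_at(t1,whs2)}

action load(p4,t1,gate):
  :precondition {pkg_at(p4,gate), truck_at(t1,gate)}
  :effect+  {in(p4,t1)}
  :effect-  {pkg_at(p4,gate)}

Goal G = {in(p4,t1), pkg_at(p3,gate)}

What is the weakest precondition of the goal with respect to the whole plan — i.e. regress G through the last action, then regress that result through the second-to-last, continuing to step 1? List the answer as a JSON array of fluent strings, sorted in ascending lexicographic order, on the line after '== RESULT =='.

Regress step by step:
  through step 2 (load(p4,t1,gate)): drop {in(p4,t1)}, keep {pkg_at(p3,gate)}, require {pkg_at(p4,gate), truck_at(t1,gate)}
    → {pkg_at(p3,gate), pkg_at(p4,gate), truck_at(t1,gate)}
  through step 1 (drive(t1,whs2,gate)): drop {truck_at(t1,gate)}, keep {pkg_at(p3,gate), pkg_at(p4,gate)}, require {truck_at(t1,whs2)}
    → {pkg_at(p3,gate), pkg_at(p4,gate), truck_at(t1,whs2)}

== RESULT ==
["pkg_at(p3,gate)", "pkg_at(p4,gate)", "truck_at(t1,whs2)"]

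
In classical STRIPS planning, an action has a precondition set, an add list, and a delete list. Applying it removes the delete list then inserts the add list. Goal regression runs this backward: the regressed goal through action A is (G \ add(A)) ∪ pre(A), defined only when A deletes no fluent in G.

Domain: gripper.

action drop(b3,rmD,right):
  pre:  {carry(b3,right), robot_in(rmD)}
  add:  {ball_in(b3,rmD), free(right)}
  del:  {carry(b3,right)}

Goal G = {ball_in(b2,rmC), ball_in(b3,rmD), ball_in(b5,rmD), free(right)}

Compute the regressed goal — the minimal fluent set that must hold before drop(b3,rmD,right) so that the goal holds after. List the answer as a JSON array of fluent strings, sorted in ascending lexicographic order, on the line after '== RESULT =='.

Regress:
  G ∩ del = {}  (empty — regression defined)
  G \ add = {ball_in(b2,rmC), ball_in(b3,rmD), ball_in(b5,rmD), free(right)} \ {ball_in(b3,rmD), free(right)} = {ball_in(b2,rmC), ball_in(b5,rmD)}
  ∪ pre   = {ball_in(b2,rmC), ball_in(b5,rmD)} ∪ {carry(b3,right), robot_in(rmD)}
          = {ball_in(b2,rmC), ball_in(b5,rmD), carry(b3,right), robot_in(rmD)}

== RESULT ==
["ball_in(b2,rmC)", "ball_in(b5,rmD)", "carry(b3,right)", "robot_in(rmD)"]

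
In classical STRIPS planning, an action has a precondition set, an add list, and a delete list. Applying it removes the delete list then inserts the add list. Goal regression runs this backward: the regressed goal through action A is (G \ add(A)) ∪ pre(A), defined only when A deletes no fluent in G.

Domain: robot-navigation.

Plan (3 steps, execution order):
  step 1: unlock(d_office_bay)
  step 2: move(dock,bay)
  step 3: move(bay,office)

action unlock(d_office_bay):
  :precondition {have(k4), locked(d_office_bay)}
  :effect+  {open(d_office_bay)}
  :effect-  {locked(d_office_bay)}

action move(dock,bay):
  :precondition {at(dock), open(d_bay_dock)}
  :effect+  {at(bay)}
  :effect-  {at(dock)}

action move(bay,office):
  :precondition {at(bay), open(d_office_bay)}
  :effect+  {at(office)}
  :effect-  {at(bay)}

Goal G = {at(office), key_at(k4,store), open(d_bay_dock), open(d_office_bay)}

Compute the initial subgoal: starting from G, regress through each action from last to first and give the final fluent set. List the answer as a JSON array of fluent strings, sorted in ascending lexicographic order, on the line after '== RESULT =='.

Work backward from the goal:
  through step 3 (move(bay,office)): drop {at(office)}, keep {key_at(k4,store), open(d_bay_dock), open(d_office_bay)}, require {at(bay), open(d_office_bay)}
    → {at(bay), key_at(k4,store), open(d_bay_dock), open(d_office_bay)}
  through step 2 (move(dock,bay)): drop {at(bay)}, keep {key_at(k4,store), open(d_bay_dock), open(d_office_bay)}, require {at(dock), open(d_bay_dock)}
    → {at(dock), key_at(k4,store), open(d_bay_dock), open(d_office_bay)}
  through step 1 (unlock(d_office_bay)): drop {open(d_office_bay)}, keep {at(dock), key_at(k4,store), open(d_bay_dock)}, require {have(k4), locked(d_office_bay)}
    → {at(dock), have(k4), key_at(k4,store), locked(d_office_bay), open(d_bay_dock)}

== RESULT ==
["at(dock)", "have(k4)", "key_at(k4,store)", "locked(d_office_bay)", "open(d_bay_dock)"]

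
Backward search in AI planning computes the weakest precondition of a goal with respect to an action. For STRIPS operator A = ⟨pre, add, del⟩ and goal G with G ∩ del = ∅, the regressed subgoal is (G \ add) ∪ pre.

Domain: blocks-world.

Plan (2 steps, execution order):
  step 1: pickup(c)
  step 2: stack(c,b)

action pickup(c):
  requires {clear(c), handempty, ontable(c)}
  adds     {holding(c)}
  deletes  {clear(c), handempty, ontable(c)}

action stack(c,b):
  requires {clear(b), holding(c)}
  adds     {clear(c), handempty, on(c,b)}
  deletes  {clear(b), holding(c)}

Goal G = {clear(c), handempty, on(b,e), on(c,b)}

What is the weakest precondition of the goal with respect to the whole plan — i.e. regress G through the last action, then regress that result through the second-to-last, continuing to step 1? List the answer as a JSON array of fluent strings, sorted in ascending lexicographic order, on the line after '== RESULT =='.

Regress step by step:
  through step 2 (stack(c,b)): drop {clear(c), handempty, on(c,b)}, keep {on(b,e)}, require {clear(b), holding(c)}
    → {clear(b), holding(c), on(b,e)}
  through step 1 (pickup(c)): drop {holding(c)}, keep {clear(b), on(b,e)}, require {clear(c), handempty, ontable(c)}
    → {clear(b), clear(c), handempty, on(b,e), ontable(c)}

== RESULT ==
["clear(b)", "clear(c)", "handempty", "on(b,e)", "ontable(c)"]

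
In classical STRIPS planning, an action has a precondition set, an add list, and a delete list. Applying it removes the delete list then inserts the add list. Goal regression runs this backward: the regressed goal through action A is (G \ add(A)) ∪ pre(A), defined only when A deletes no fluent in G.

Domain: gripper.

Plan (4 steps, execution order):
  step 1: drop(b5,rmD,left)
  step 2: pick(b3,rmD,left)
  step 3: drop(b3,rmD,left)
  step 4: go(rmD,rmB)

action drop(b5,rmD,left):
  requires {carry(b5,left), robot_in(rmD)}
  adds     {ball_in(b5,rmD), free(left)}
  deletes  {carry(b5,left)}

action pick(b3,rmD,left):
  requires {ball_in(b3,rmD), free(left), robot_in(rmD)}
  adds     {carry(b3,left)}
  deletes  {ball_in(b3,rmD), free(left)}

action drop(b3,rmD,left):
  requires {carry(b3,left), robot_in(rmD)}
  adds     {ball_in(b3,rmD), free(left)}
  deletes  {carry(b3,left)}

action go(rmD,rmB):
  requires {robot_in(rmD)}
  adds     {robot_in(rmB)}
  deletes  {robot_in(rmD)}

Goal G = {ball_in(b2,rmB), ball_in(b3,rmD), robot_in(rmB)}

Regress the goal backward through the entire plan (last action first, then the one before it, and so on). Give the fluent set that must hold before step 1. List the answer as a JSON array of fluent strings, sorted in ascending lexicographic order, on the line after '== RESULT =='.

Regress step by step:
  through step 4 (go(rmD,rmB)): drop {robot_in(rmB)}, keep {ball_in(b2,rmB), ball_in(b3,rmD)}, require {robot_in(rmD)}
    → {ball_in(b2,rmB), ball_in(b3,rmD), robot_in(rmD)}
  through step 3 (drop(b3,rmD,left)): drop {ball_in(b3,rmD)}, keep {ball_in(b2,rmB), robot_in(rmD)}, require {carry(b3,left), robot_in(rmD)}
    → {ball_in(b2,rmB), carry(b3,left), robot_in(rmD)}
  through step 2 (pick(b3,rmD,left)): drop {carry(b3,left)}, keep {ball_in(b2,rmB), robot_in(rmD)}, require {ball_in(b3,rmD), free(left), robot_in(rmD)}
    → {ball_in(b2,rmB), ball_in(b3,rmD), free(left), robot_in(rmD)}
  through step 1 (drop(b5,rmD,left)): drop {free(left)}, keep {ball_in(b2,rmB), ball_in(b3,rmD), robot_in(rmD)}, require {carry(b5,left), robot_in(rmD)}
    → {ball_in(b2,rmB), ball_in(b3,rmD), carry(b5,left), robot_in(rmD)}

== RESULT ==
["ball_in(b2,rmB)", "ball_in(b3,rmD)", "carry(b5,left)", "robot_in(rmD)"]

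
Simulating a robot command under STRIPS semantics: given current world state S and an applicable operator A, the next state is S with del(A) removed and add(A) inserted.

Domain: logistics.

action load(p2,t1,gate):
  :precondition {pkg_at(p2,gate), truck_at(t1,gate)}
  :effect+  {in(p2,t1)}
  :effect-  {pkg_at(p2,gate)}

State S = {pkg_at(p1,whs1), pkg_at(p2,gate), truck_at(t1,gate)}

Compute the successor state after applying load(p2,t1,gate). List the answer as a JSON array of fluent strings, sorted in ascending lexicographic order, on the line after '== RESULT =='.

Progress:
  pre ⊆ S: {pkg_at(p2,gate), truck_at(t1,gate)} ⊆ S  — applicable
  S \ del = {pkg_at(p1,whs1), truck_at(t1,gate)}
  ∪ add   = {in(p2,t1), pkg_at(p1,whs1), truck_at(t1,gate)}

== RESULT ==
["in(p2,t1)", "pkg_at(p1,whs1)", "truck_at(t1,gate)"]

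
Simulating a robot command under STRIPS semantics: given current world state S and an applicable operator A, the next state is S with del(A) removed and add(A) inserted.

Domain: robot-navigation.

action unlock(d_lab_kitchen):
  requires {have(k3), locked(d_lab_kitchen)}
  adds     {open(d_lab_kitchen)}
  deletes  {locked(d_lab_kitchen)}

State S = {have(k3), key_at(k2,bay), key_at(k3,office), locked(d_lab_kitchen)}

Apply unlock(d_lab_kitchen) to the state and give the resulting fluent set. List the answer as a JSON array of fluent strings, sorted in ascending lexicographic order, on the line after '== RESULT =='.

Progress:
  pre ⊆ S: {have(k3), locked(d_lab_kitchen)} ⊆ S  — applicable
  S \ del = {have(k3), key_at(k2,bay), key_at(k3,office)}
  ∪ add   = {have(k3), key_at(k2,bay), key_at(k3,office), open(d_lab_kitchen)}

== RESULT ==
["have(k3)", "key_at(k2,bay)", "key_at(k3,office)", "open(d_lab_kitchen)"]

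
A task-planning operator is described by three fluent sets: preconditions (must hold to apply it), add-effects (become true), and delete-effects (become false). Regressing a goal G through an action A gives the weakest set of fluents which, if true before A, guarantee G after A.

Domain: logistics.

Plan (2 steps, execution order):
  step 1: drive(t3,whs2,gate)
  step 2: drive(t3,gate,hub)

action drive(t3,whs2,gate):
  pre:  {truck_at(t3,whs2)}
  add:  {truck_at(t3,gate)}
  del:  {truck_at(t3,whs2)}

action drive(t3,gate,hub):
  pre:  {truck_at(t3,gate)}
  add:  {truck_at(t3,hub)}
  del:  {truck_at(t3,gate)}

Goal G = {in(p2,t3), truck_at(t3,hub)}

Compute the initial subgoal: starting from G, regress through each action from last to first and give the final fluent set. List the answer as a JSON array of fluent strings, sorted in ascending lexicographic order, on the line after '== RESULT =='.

Work backward from the goal:
  through step 2 (drive(t3,gate,hub)): drop {truck_at(t3,hub)}, keep {in(p2,t3)}, require {truck_at(t3,gate)}
    → {in(p2,t3), truck_at(t3,gate)}
  through step 1 (drive(t3,whs2,gate)): drop {truck_at(t3,gate)}, keep {in(p2,t3)}, require {truck_at(t3,whs2)}
    → {in(p2,t3), truck_at(t3,whs2)}

== RESULT ==
["in(p2,t3)", "truck_at(t3,whs2)"]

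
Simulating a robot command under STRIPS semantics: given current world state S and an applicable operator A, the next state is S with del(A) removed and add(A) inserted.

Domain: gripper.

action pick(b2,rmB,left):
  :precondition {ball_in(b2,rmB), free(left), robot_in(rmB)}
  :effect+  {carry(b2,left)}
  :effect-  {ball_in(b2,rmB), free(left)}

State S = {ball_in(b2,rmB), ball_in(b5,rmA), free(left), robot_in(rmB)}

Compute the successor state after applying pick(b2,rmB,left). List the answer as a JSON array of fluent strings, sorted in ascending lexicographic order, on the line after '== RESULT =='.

Progress:
  pre ⊆ S: {ball_in(b2,rmB), free(left), robot_in(rmB)} ⊆ S  — applicable
  S \ del = {ball_in(b5,rmA), robot_in(rmB)}
  ∪ add   = {ball_in(b5,rmA), carry(b2,left), robot_in(rmB)}

== RESULT ==
["ball_in(b5,rmA)", "carry(b2,left)", "robot_in(rmB)"]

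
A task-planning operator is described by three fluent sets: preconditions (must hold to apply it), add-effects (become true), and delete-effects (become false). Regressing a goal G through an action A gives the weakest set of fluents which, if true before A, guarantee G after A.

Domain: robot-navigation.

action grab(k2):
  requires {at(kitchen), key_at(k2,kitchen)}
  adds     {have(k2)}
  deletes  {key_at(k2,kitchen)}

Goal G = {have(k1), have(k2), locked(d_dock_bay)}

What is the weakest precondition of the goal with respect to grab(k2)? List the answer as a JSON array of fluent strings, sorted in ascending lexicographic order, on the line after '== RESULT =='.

Compute (G \ add) ∪ pre:
  G ∩ del = {}  (empty — regression defined)
  G \ add = {have(k1), have(k2), locked(d_dock_bay)} \ {have(k2)} = {have(k1), locked(d_dock_bay)}
  ∪ pre   = {have(k1), locked(d_dock_bay)} ∪ {at(kitchen), key_at(k2,kitchen)}
          = {at(kitchen), have(k1), key_at(k2,kitchen), locked(d_dock_bay)}

== RESULT ==
["at(kitchen)", "have(k1)", "key_at(k2,kitchen)", "locked(d_dock_bay)"]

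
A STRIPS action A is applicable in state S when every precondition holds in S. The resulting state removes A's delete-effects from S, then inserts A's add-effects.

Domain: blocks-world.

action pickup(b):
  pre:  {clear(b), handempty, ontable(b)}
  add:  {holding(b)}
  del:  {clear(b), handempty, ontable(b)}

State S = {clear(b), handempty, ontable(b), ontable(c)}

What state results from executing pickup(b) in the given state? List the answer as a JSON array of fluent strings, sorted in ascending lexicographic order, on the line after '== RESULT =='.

Compute (S \ del) ∪ add:
  pre ⊆ S: {clear(b), handempty, ontable(b)} ⊆ S  — applicable
  S \ del = {ontable(c)}
  ∪ add   = {holding(b), ontable(c)}

== RESULT ==
["holding(b)", "ontable(c)"]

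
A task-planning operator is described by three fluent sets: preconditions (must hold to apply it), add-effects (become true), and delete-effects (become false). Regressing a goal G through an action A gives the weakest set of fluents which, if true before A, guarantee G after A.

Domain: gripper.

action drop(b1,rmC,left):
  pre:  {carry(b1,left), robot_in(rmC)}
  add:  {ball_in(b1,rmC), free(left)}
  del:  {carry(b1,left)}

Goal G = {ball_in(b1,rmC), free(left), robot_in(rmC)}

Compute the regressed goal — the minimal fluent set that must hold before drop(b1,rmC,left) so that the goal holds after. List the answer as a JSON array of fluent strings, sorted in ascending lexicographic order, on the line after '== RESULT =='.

Compute (G \ add) ∪ pre:
  G ∩ del = {}  (empty — regression defined)
  G \ add = {ball_in(b1,rmC), free(left), robot_in(rmC)} \ {ball_in(b1,rmC), free(left)} = {robot_in(rmC)}
  ∪ pre   = {robot_in(rmC)} ∪ {carry(b1,left), robot_in(rmC)}
          = {carry(b1,left), robot_in(rmC)}

== RESULT ==
["carry(b1,left)", "robot_in(rmC)"]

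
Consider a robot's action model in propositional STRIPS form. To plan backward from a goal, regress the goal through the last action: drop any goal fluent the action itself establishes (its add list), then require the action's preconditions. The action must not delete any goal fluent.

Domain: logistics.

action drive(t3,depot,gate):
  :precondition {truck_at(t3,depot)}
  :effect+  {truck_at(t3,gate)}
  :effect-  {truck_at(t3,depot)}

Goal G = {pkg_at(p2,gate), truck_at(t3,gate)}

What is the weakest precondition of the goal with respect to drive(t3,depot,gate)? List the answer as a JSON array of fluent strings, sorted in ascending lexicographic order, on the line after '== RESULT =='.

Regress:
  G ∩ del = {}  (empty — regression defined)
  G \ add = {pkg_at(p2,gate), truck_at(t3,gate)} \ {truck_at(t3,gate)} = {pkg_at(p2,gate)}
  ∪ pre   = {pkg_at(p2,gate)} ∪ {truck_at(t3,depot)}
          = {pkg_at(p2,gate), truck_at(t3,depot)}

== RESULT ==
["pkg_at(p2,gate)", "truck_at(t3,depot)"]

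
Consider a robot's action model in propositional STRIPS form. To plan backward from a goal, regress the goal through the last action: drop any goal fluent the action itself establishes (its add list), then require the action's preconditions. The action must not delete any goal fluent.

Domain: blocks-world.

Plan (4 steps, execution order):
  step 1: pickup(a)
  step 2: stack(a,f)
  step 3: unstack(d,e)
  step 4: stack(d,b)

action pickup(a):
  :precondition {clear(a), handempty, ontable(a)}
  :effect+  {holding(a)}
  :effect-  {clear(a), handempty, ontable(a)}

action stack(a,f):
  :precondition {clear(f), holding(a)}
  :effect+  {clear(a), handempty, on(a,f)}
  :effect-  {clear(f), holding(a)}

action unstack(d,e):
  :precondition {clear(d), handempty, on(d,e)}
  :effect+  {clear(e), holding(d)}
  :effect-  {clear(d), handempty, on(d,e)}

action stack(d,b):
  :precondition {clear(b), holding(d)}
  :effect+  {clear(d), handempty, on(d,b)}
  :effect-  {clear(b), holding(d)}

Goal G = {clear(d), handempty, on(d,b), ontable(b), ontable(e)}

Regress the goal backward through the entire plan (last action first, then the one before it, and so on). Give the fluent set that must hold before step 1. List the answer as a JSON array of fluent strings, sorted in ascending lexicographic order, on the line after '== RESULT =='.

Regress step by step:
  through step 4 (stack(d,b)): drop {clear(d), handempty, on(d,b)}, keep {ontable(b), ontable(e)}, require {clear(b), holding(d)}
    → {clear(b), holding(d), ontable(b), ontable(e)}
  through step 3 (unstack(d,e)): drop {holding(d)}, keep {clear(b), ontable(b), ontable(e)}, require {clear(d), handempty, on(d,e)}
    → {clear(b), clear(d), handempty, on(d,e), ontable(b), ontable(e)}
  through step 2 (stack(a,f)): drop {handempty}, keep {clear(b), clear(d), on(d,e), ontable(b), ontable(e)}, require {clear(f), holding(a)}
    → {clear(b), clear(d), clear(f), holding(a), on(d,e), ontable(b), ontable(e)}
  through step 1 (pickup(a)): drop {holding(a)}, keep {clear(b), clear(d), clear(f), on(d,e), ontable(b), ontable(e)}, require {clear(a), handempty, ontable(a)}
    → {clear(a), clear(b), clear(d), clear(f), handempty, on(d,e), ontable(a), ontable(b), ontable(e)}

== RESULT ==
["clear(a)", "clear(b)", "clear(d)", "clear(f)", "handempty", "on(d,e)", "ontable(a)", "ontable(b)", "ontable(e)"]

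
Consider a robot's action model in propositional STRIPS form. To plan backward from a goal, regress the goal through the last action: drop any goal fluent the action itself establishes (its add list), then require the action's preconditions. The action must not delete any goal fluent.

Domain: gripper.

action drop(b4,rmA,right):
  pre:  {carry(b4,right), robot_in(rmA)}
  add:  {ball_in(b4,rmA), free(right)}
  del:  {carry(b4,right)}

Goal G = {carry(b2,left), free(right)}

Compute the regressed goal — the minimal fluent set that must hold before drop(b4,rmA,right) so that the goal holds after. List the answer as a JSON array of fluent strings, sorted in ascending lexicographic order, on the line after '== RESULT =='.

Compute (G \ add) ∪ pre:
  G ∩ del = {}  (empty — regression defined)
  G \ add = {carry(b2,left), free(right)} \ {ball_in(b4,rmA), free(right)} = {carry(b2,left)}
  ∪ pre   = {carry(b2,left)} ∪ {carry(b4,right), robot_in(rmA)}
          = {carry(b2,left), carry(b4,right), robot_in(rmA)}

== RESULT ==
["carry(b2,left)", "carry(b4,right)", "robot_in(rmA)"]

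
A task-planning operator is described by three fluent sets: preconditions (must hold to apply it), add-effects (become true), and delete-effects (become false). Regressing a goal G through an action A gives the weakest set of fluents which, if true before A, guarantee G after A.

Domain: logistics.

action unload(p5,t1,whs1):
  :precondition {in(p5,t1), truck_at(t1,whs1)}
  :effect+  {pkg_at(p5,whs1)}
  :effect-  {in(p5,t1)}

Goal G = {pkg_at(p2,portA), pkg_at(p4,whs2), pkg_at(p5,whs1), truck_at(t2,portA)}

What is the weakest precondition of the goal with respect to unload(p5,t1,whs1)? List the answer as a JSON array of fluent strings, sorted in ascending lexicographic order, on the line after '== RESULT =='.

Compute (G \ add) ∪ pre:
  G ∩ del = {}  (empty — regression defined)
  G \ add = {pkg_at(p2,portA), pkg_at(p4,whs2), pkg_at(p5,whs1), truck_at(t2,portA)} \ {pkg_at(p5,whs1)} = {pkg_at(p2,portA), pkg_at(p4,whs2), truck_at(t2,portA)}
  ∪ pre   = {pkg_at(p2,portA), pkg_at(p4,whs2), truck_at(t2,portA)} ∪ {in(p5,t1), truck_at(t1,whs1)}
          = {in(p5,t1), pkg_at(p2,portA), pkg_at(p4,whs2), truck_at(t1,whs1), truck_at(t2,portA)}

== RESULT ==
["in(p5,t1)", "pkg_at(p2,portA)", "pkg_at(p4,whs2)", "truck_at(t1,whs1)", "truck_at(t2,portA)"]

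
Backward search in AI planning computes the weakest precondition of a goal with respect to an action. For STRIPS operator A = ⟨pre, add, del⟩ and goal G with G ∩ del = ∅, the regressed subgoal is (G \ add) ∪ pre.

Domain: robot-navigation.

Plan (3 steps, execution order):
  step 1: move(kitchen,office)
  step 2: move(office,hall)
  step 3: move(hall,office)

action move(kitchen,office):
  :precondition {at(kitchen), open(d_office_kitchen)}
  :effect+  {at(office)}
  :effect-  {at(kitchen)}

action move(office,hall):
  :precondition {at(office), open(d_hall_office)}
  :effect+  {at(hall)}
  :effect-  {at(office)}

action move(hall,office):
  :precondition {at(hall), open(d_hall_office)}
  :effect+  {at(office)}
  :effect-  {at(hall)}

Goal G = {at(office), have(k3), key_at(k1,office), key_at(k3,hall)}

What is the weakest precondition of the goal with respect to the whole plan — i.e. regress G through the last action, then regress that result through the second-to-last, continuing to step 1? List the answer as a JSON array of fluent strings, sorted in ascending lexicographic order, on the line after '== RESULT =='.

Work backward from the goal:
  through step 3 (move(hall,office)): drop {at(office)}, keep {have(k3), key_at(k1,office), key_at(k3,hall)}, require {at(hall), open(d_hall_office)}
    → {at(hall), have(k3), key_at(k1,office), key_at(k3,hall), open(d_hall_office)}
  through step 2 (move(office,hall)): drop {at(hall)}, keep {have(k3), key_at(k1,office), key_at(k3,hall), open(d_hall_office)}, require {at(office), open(d_hall_office)}
    → {at(office), have(k3), key_at(k1,office), key_at(k3,hall), open(d_hall_office)}
  through step 1 (move(kitchen,office)): drop {at(office)}, keep {have(k3), key_at(k1,office), key_at(k3,hall), open(d_hall_office)}, require {at(kitchen), open(d_office_kitchen)}
    → {at(kitchen), have(k3), key_at(k1,office), key_at(k3,hall), open(d_hall_office), open(d_office_kitchen)}

== RESULT ==
["at(kitchen)", "have(k3)", "key_at(k1,office)", "key_at(k3,hall)", "open(d_hall_office)", "open(d_office_kitchen)"]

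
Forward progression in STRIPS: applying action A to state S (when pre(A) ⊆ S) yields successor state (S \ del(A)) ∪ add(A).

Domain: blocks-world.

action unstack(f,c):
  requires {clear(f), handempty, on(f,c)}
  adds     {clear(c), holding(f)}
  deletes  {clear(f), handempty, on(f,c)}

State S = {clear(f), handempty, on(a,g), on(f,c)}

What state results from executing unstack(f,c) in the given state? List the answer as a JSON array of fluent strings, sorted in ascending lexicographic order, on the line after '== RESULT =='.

Progress:
  pre ⊆ S: {clear(f), handempty, on(f,c)} ⊆ S  — applicable
  S \ del = {on(a,g)}
  ∪ add   = {clear(c), holding(f), on(a,g)}

== RESULT ==
["clear(c)", "holding(f)", "on(a,g)"]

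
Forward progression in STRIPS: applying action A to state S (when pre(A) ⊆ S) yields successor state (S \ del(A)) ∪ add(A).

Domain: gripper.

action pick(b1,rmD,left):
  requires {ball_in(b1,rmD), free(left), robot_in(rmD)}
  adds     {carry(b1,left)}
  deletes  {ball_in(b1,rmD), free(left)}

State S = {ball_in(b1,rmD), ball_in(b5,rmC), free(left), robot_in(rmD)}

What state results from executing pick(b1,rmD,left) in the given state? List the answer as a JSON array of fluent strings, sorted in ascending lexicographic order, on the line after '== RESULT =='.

Progress:
  pre ⊆ S: {ball_in(b1,rmD), free(left), robot_in(rmD)} ⊆ S  — applicable
  S \ del = {ball_in(b5,rmC), robot_in(rmD)}
  ∪ add   = {ball_in(b5,rmC), carry(b1,left), robot_in(rmD)}

== RESULT ==
["ball_in(b5,rmC)", "carry(b1,left)", "robot_in(rmD)"]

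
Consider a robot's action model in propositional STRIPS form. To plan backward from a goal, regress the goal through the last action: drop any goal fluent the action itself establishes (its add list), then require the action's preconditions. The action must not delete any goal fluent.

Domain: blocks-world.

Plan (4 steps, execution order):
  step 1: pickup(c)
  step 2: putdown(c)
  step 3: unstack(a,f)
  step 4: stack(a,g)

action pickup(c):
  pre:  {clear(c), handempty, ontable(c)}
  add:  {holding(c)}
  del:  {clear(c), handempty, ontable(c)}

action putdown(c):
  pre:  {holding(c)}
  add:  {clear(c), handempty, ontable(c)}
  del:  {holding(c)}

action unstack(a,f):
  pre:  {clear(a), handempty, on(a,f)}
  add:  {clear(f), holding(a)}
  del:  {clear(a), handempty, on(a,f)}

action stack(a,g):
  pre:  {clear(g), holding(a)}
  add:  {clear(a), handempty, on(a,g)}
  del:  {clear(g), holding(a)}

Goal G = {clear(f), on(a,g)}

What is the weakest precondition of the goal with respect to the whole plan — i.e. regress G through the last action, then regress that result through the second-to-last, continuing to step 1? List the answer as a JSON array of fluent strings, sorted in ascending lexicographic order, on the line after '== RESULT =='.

Work backward from the goal:
  through step 4 (stack(a,g)): drop {on(a,g)}, keep {clear(f)}, require {clear(g), holding(a)}
    → {clear(f), clear(g), holding(a)}
  through step 3 (unstack(a,f)): drop {clear(f), holding(a)}, keep {clear(g)}, require {clear(a), handempty, on(a,f)}
    → {clear(a), clear(g), handempty, on(a,f)}
  through step 2 (putdown(c)): drop {handempty}, keep {clear(a), clear(g), on(a,f)}, require {holding(c)}
    → {clear(a), clear(g), holding(c), on(a,f)}
  through step 1 (pickup(c)): drop {holding(c)}, keep {clear(a), clear(g), on(a,f)}, require {clear(c), handempty, ontable(c)}
    → {clear(a), clear(c), clear(g), handempty, on(a,f), ontable(c)}

== RESULT ==
["clear(a)", "clear(c)", "clear(g)", "handempty", "on(a,f)", "ontable(c)"]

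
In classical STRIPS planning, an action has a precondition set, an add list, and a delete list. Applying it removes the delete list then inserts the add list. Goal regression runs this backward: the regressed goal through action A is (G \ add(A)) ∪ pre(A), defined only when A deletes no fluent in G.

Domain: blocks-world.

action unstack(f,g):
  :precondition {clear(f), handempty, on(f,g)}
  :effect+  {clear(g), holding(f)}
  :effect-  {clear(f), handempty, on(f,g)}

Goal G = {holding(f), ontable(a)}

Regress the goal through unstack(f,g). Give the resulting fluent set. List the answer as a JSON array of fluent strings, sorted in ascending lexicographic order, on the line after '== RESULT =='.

Compute (G \ add) ∪ pre:
  G ∩ del = {}  (empty — regression defined)
  G \ add = {holding(f), ontable(a)} \ {clear(g), holding(f)} = {ontable(a)}
  ∪ pre   = {ontable(a)} ∪ {clear(f), handempty, on(f,g)}
          = {clear(f), handempty, on(f,g), ontable(a)}

== RESULT ==
["clear(f)", "handempty", "on(f,g)", "ontable(a)"]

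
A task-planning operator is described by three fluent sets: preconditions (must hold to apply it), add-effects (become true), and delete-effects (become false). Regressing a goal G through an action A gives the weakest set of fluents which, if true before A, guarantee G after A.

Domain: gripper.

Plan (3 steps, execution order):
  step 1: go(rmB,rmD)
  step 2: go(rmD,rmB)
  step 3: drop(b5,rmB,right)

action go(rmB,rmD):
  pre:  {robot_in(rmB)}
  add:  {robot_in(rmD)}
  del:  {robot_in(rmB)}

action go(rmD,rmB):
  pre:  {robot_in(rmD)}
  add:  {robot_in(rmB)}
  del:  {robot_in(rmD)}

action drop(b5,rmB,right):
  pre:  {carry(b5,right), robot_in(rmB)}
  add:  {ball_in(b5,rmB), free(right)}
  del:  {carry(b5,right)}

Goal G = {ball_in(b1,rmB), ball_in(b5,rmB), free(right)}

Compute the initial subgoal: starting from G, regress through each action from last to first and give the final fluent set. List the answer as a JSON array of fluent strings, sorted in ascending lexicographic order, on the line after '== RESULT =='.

Work backward from the goal:
  through step 3 (drop(b5,rmB,right)): drop {ball_in(b5,rmB), free(right)}, keep {ball_in(b1,rmB)}, require {carry(b5,right), robot_in(rmB)}
    → {ball_in(b1,rmB), carry(b5,right), robot_in(rmB)}
  through step 2 (go(rmD,rmB)): drop {robot_in(rmB)}, keep {ball_in(b1,rmB), carry(b5,right)}, require {robot_in(rmD)}
    → {ball_in(b1,rmB), carry(b5,right), robot_in(rmD)}
  through step 1 (go(rmB,rmD)): drop {robot_in(rmD)}, keep {ball_in(b1,rmB), carry(b5,right)}, require {robot_in(rmB)}
    → {ball_in(b1,rmB), carry(b5,right), robot_in(rmB)}

== RESULT ==
["ball_in(b1,rmB)", "carry(b5,right)", "robot_in(rmB)"]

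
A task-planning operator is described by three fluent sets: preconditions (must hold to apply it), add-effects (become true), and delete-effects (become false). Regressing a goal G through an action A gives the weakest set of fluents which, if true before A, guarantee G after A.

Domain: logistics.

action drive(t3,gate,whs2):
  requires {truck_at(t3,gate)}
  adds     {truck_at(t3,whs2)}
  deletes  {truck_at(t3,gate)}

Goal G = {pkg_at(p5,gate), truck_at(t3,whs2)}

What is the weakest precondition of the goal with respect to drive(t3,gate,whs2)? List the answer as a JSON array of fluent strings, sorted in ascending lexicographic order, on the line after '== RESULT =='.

Regress:
  G ∩ del = {}  (empty — regression defined)
  G \ add = {pkg_at(p5,gate), truck_at(t3,whs2)} \ {truck_at(t3,whs2)} = {pkg_at(p5,gate)}
  ∪ pre   = {pkg_at(p5,gate)} ∪ {truck_at(t3,gate)}
          = {pkg_at(p5,gate), truck_at(t3,gate)}

== RESULT ==
["pkg_at(p5,gate)", "truck_at(t3,gate)"]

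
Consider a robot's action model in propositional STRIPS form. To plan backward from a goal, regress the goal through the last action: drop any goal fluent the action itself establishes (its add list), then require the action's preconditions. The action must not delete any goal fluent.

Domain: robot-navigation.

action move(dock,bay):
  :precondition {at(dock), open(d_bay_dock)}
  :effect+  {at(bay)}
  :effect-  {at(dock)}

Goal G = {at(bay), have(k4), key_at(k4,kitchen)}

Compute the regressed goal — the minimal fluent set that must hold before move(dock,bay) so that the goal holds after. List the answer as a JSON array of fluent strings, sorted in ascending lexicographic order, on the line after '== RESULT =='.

Regress:
  G ∩ del = {}  (empty — regression defined)
  G \ add = {at(bay), have(k4), key_at(k4,kitchen)} \ {at(bay)} = {have(k4), key_at(k4,kitchen)}
  ∪ pre   = {have(k4), key_at(k4,kitchen)} ∪ {at(dock), open(d_bay_dock)}
          = {at(dock), have(k4), key_at(k4,kitchen), open(d_bay_dock)}

== RESULT ==
["at(dock)", "have(k4)", "key_at(k4,kitchen)", "open(d_bay_dock)"]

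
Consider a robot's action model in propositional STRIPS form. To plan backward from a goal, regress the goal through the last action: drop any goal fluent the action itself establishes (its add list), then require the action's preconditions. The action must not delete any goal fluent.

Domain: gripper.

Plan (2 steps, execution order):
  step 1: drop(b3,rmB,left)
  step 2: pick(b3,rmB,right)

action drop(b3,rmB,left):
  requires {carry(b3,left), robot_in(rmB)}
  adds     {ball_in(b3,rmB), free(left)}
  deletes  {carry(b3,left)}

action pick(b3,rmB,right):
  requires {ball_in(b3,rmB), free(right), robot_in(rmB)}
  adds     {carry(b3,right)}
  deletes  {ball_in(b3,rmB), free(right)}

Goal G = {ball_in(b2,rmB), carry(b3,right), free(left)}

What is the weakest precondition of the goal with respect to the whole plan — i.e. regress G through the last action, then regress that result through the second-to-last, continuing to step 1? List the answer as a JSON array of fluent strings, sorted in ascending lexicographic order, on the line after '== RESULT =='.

Work backward from the goal:
  through step 2 (pick(b3,rmB,right)): drop {carry(b3,right)}, keep {ball_in(b2,rmB), free(left)}, require {ball_in(b3,rmB), free(right), robot_in(rmB)}
    → {ball_in(b2,rmB), ball_in(b3,rmB), free(left), free(right), robot_in(rmB)}
  through step 1 (drop(b3,rmB,left)): drop {ball_in(b3,rmB), free(left)}, keep {ball_in(b2,rmB), free(right), robot_in(rmB)}, require {carry(b3,left), robot_in(rmB)}
    → {ball_in(b2,rmB), carry(b3,left), free(right), robot_in(rmB)}

== RESULT ==
["ball_in(b2,rmB)", "carry(b3,left)", "free(right)", "robot_in(rmB)"]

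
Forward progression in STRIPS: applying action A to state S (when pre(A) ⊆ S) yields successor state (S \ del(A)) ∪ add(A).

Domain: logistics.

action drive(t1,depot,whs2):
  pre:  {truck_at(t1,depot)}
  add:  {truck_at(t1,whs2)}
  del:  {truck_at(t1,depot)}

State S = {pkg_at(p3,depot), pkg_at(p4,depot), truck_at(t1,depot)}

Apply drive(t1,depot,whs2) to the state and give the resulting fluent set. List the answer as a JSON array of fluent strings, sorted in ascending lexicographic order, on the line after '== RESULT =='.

Compute (S \ del) ∪ add:
  pre ⊆ S: {truck_at(t1,depot)} ⊆ S  — applicable
  S \ del = {pkg_at(p3,depot), pkg_at(p4,depot)}
  ∪ add   = {pkg_at(p3,depot), pkg_at(p4,depot), truck_at(t1,whs2)}

== RESULT ==
["pkg_at(p3,depot)", "pkg_at(p4,depot)", "truck_at(t1,whs2)"]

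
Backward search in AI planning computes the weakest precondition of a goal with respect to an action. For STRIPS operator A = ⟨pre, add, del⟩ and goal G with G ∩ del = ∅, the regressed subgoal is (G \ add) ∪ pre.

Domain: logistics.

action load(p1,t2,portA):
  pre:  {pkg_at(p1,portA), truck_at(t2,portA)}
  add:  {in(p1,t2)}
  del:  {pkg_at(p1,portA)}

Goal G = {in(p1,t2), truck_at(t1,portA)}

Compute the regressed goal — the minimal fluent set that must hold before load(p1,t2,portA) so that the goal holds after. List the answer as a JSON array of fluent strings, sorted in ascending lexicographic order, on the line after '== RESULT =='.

Compute (G \ add) ∪ pre:
  G ∩ del = {}  (empty — regression defined)
  G \ add = {in(p1,t2), truck_at(t1,portA)} \ {in(p1,t2)} = {truck_at(t1,portA)}
  ∪ pre   = {truck_at(t1,portA)} ∪ {pkg_at(p1,portA), truck_at(t2,portA)}
          = {pkg_at(p1,portA), truck_at(t1,portA), truck_at(t2,portA)}

== RESULT ==
["pkg_at(p1,portA)", "truck_at(t1,portA)", "truck_at(t2,portA)"]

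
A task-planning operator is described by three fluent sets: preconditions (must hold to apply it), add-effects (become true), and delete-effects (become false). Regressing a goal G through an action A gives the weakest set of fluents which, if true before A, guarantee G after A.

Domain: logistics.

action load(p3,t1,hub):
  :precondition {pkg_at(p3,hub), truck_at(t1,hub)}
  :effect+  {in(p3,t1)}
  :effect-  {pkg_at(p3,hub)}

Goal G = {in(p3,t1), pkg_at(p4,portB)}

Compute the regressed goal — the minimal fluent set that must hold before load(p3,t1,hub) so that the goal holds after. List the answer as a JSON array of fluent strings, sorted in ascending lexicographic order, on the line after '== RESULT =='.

Regress:
  G ∩ del = {}  (empty — regression defined)
  G \ add = {in(p3,t1), pkg_at(p4,portB)} \ {in(p3,t1)} = {pkg_at(p4,portB)}
  ∪ pre   = {pkg_at(p4,portB)} ∪ {pkg_at(p3,hub), truck_at(t1,hub)}
          = {pkg_at(p3,hub), pkg_at(p4,portB), truck_at(t1,hub)}

== RESULT ==
["pkg_at(p3,hub)", "pkg_at(p4,portB)", "truck_at(t1,hub)"]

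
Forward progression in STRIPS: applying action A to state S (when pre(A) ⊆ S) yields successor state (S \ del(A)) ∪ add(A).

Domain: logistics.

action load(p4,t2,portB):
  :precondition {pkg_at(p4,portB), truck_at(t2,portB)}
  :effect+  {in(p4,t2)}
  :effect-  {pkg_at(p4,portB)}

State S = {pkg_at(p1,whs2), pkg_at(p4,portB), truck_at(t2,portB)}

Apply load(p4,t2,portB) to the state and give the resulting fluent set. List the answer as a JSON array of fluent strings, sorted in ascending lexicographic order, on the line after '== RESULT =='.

Compute (S \ del) ∪ add:
  pre ⊆ S: {pkg_at(p4,portB), truck_at(t2,portB)} ⊆ S  — applicable
  S \ del = {pkg_at(p1,whs2), truck_at(t2,portB)}
  ∪ add   = {in(p4,t2), pkg_at(p1,whs2), truck_at(t2,portB)}

== RESULT ==
["in(p4,t2)", "pkg_at(p1,whs2)", "truck_at(t2,portB)"]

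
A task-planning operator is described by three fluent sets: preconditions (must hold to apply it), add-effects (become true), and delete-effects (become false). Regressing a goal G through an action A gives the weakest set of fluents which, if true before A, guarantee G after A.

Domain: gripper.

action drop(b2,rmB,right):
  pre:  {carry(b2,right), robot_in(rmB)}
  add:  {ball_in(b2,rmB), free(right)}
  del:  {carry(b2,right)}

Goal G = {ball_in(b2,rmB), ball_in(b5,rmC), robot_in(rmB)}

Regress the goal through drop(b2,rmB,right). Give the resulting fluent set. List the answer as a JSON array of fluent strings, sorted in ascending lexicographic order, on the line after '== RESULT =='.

Compute (G \ add) ∪ pre:
  G ∩ del = {}  (empty — regression defined)
  G \ add = {ball_in(b2,rmB), ball_in(b5,rmC), robot_in(rmB)} \ {ball_in(b2,rmB), free(right)} = {ball_in(b5,rmC), robot_in(rmB)}
  ∪ pre   = {ball_in(b5,rmC), robot_in(rmB)} ∪ {carry(b2,right), robot_in(rmB)}
          = {ball_in(b5,rmC), carry(b2,right), robot_in(rmB)}

== RESULT ==
["ball_in(b5,rmC)", "carry(b2,right)", "robot_in(rmB)"]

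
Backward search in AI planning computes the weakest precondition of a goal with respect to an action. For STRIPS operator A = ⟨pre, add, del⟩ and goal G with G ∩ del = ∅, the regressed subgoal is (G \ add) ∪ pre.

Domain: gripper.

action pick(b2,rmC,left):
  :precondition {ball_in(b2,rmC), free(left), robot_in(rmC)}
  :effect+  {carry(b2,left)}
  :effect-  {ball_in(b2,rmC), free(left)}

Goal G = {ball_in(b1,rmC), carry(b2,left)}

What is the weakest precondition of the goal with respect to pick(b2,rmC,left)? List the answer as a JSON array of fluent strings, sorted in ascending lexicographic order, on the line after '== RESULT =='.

Regress:
  G ∩ del = {}  (empty — regression defined)
  G \ add = {ball_in(b1,rmC), carry(b2,left)} \ {carry(b2,left)} = {ball_in(b1,rmC)}
  ∪ pre   = {ball_in(b1,rmC)} ∪ {ball_in(b2,rmC), free(left), robot_in(rmC)}
          = {ball_in(b1,rmC), ball_in(b2,rmC), free(left), robot_in(rmC)}

== RESULT ==
["ball_in(b1,rmC)", "ball_in(b2,rmC)", "free(left)", "robot_in(rmC)"]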